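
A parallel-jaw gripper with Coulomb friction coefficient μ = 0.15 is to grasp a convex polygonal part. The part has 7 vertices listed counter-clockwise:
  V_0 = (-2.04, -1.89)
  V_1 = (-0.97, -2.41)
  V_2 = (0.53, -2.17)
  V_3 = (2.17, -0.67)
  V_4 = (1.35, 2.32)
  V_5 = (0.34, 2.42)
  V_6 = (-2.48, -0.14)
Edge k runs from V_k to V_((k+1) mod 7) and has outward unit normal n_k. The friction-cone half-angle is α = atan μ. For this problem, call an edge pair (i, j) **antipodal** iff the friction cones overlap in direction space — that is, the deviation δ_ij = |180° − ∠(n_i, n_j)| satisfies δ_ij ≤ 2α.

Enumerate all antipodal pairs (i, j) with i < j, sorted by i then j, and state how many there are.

count = 3; pairs: (1,4), (2,5), (3,6)

α = atan 0.15 = 8.53°;  2α = 17.06°
n_0 = (-0.4371, -0.8994)
n_1 = (+0.1580, -0.9874)
n_2 = (+0.6749, -0.7379)
n_3 = (+0.9644, +0.2645)
n_4 = (+0.0985, +0.9951)
n_5 = (-0.6721, +0.7404)
n_6 = (-0.9698, -0.2438)
  (0,1): δ = 144.99°  ·
  (0,2): δ = 111.63°  ·
  (0,3): δ = 48.74°  ·
  (0,4): δ = 20.26°  ·
  (0,5): δ = 68.15°  ·
  (0,6): δ = 130.03°  ·
  (1,2): δ = 146.64°  ·
  (1,3): δ = 83.75°  ·
  (1,4): δ = 14.74°  ✓
  (1,5): δ = 33.14°  ·
  (1,6): δ = 95.02°  ·
  (2,3): δ = 117.11°  ·
  (2,4): δ = 48.10°  ·
  (2,5): δ = 0.21°  ✓
  (2,6): δ = 61.67°  ·
  (3,4): δ = 110.99°  ·
  (3,5): δ = 63.10°  ·
  (3,6): δ = 1.22°  ✓
  (4,5): δ = 132.11°  ·
  (4,6): δ = 70.23°  ·
  (5,6): δ = 118.12°  ·
antipodal pairs: 3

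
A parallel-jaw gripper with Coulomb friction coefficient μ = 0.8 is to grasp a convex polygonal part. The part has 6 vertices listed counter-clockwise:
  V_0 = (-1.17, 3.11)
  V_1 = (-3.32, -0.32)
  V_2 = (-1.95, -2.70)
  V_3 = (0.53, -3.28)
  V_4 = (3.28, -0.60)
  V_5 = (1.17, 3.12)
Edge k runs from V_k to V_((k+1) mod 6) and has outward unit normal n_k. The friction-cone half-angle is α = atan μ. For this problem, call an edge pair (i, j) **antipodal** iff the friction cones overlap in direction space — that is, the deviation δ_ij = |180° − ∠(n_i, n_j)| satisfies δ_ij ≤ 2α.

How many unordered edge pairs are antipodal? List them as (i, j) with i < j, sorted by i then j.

α = atan 0.8 = 38.66°;  2α = 77.32°
n_0 = (-0.8473, +0.5311)
n_1 = (-0.8667, -0.4989)
n_2 = (-0.2277, -0.9737)
n_3 = (+0.6979, -0.7162)
n_4 = (+0.8698, +0.4934)
n_5 = (-0.0043, +1.0000)
  (0,1): δ = 117.99°  ·
  (0,2): δ = 71.08°  ✓
  (0,3): δ = 13.66°  ✓
  (0,4): δ = 61.64°  ✓
  (0,5): δ = 122.33°  ·
  (1,2): δ = 133.09°  ·
  (1,3): δ = 75.66°  ✓
  (1,4): δ = 0.36°  ✓
  (1,5): δ = 60.32°  ✓
  (2,3): δ = 122.58°  ·
  (2,4): δ = 47.27°  ✓
  (2,5): δ = 13.41°  ✓
  (3,4): δ = 104.70°  ·
  (3,5): δ = 44.02°  ✓
  (4,5): δ = 119.32°  ·
antipodal pairs: 9

count = 9; pairs: (0,2), (0,3), (0,4), (1,3), (1,4), (1,5), (2,4), (2,5), (3,5)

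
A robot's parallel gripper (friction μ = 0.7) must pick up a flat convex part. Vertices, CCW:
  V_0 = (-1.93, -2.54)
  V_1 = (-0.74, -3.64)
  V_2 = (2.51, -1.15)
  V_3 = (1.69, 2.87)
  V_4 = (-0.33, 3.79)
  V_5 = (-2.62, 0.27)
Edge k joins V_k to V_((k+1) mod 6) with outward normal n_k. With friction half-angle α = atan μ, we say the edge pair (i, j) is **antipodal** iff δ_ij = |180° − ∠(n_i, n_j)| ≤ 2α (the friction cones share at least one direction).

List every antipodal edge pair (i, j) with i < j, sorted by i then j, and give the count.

α = atan 0.7 = 34.99°;  2α = 69.98°
n_0 = (-0.6788, -0.7343)
n_1 = (+0.6082, -0.7938)
n_2 = (+0.9798, +0.1999)
n_3 = (+0.4145, +0.9101)
n_4 = (-0.8382, +0.5453)
n_5 = (-0.9712, -0.2385)
  (0,1): δ = 99.79°  ·
  (0,2): δ = 35.72°  ✓
  (0,3): δ = 18.26°  ✓
  (0,4): δ = 99.70°  ·
  (0,5): δ = 146.55°  ·
  (1,2): δ = 115.93°  ·
  (1,3): δ = 61.94°  ✓
  (1,4): δ = 19.50°  ✓
  (1,5): δ = 66.34°  ✓
  (2,3): δ = 126.02°  ·
  (2,4): δ = 44.58°  ✓
  (2,5): δ = 2.27°  ✓
  (3,4): δ = 98.56°  ·
  (3,5): δ = 51.72°  ✓
  (4,5): δ = 133.16°  ·
antipodal pairs: 8

count = 8; pairs: (0,2), (0,3), (1,3), (1,4), (1,5), (2,4), (2,5), (3,5)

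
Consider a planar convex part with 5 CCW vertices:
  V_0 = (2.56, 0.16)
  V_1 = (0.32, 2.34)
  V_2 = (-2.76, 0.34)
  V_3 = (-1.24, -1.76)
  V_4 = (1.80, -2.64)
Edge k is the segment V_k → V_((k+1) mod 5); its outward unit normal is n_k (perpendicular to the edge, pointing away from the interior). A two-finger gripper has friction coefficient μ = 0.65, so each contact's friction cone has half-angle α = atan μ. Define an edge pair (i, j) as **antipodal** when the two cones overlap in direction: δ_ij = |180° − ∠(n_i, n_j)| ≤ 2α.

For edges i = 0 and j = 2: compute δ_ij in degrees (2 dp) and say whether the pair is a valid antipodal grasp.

α = atan 0.65 = 33.02°;  2α = 66.05°
edge 0: e_0 = (-2.24, +2.18);  n_0 = (+0.6974, +0.7166)
edge 2: e_2 = (+1.52, -2.10);  n_2 = (-0.8101, -0.5863)
∠(n_0, n_2) = 170.12°
δ = |180° − 170.12°| = 9.88°
9.88° ≤ 2α = 66.05°  →  valid

δ = 9.88°, valid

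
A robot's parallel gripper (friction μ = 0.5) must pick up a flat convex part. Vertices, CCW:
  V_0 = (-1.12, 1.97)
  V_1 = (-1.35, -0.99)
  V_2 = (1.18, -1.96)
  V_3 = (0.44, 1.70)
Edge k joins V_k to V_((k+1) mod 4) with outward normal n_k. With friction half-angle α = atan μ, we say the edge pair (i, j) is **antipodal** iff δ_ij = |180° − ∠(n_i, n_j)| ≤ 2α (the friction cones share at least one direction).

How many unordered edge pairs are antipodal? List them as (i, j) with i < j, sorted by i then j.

α = atan 0.5 = 26.57°;  2α = 53.13°
n_0 = (-0.9970, +0.0775)
n_1 = (-0.3580, -0.9337)
n_2 = (+0.9802, +0.1982)
n_3 = (+0.1705, +0.9854)
  (0,1): δ = 106.53°  ·
  (0,2): δ = 15.87°  ✓
  (0,3): δ = 84.62°  ·
  (1,2): δ = 57.59°  ·
  (1,3): δ = 11.16°  ✓
  (2,3): δ = 111.25°  ·
antipodal pairs: 2

count = 2; pairs: (0,2), (1,3)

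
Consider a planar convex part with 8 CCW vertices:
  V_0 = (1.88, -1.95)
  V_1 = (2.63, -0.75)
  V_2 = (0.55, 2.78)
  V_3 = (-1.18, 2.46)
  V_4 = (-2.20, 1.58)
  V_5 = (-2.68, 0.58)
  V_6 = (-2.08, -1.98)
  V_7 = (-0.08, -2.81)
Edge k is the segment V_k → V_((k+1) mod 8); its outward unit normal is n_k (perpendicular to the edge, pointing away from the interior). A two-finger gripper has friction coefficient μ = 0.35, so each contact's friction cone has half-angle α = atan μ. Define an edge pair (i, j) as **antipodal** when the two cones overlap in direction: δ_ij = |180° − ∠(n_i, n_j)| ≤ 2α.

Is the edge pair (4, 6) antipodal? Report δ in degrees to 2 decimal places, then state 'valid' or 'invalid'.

α = atan 0.35 = 19.29°;  2α = 38.58°
edge 4: e_4 = (-0.48, -1.00);  n_4 = (-0.9015, +0.4327)
edge 6: e_6 = (+2.00, -0.83);  n_6 = (-0.3833, -0.9236)
∠(n_4, n_6) = 93.10°
δ = |180° − 93.10°| = 86.90°
86.90° > 2α = 38.58°  →  invalid

δ = 86.90°, invalid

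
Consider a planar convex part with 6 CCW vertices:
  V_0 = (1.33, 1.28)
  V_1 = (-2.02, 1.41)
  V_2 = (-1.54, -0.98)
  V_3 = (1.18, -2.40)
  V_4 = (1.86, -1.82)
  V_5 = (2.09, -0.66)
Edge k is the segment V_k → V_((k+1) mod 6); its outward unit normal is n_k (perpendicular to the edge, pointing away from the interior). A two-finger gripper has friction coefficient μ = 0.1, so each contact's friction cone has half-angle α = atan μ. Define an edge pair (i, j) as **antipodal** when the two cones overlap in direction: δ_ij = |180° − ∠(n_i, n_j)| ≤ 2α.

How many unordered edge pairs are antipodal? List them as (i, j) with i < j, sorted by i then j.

α = atan 0.1 = 5.71°;  2α = 11.42°
n_0 = (+0.0388, +0.9992)
n_1 = (-0.9804, -0.1969)
n_2 = (-0.4628, -0.8865)
n_3 = (+0.6489, -0.7608)
n_4 = (+0.9809, -0.1945)
n_5 = (+0.9311, +0.3648)
  (0,1): δ = 76.42°  ·
  (0,2): δ = 25.34°  ·
  (0,3): δ = 42.68°  ·
  (0,4): δ = 81.01°  ·
  (0,5): δ = 113.62°  ·
  (1,2): δ = 128.92°  ·
  (1,3): δ = 60.89°  ·
  (1,4): δ = 22.57°  ·
  (1,5): δ = 10.04°  ✓
  (2,3): δ = 111.97°  ·
  (2,4): δ = 73.65°  ·
  (2,5): δ = 41.04°  ·
  (3,4): δ = 141.68°  ·
  (3,5): δ = 109.07°  ·
  (4,5): δ = 147.39°  ·
antipodal pairs: 1

count = 1; pairs: (1,5)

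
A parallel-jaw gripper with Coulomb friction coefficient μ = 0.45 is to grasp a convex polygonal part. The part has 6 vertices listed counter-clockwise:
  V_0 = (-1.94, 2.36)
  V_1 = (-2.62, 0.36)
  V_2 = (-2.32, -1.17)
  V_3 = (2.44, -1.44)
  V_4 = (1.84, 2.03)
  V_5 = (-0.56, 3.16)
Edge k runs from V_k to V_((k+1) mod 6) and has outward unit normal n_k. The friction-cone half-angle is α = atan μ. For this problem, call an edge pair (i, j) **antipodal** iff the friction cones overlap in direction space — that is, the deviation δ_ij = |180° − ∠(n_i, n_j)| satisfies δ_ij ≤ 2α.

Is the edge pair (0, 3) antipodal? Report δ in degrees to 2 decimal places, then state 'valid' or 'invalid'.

α = atan 0.45 = 24.23°;  2α = 48.46°
edge 0: e_0 = (-0.68, -2.00);  n_0 = (-0.9468, +0.3219)
edge 3: e_3 = (-0.60, +3.47);  n_3 = (+0.9854, +0.1704)
∠(n_0, n_3) = 151.41°
δ = |180° − 151.41°| = 28.59°
28.59° ≤ 2α = 48.46°  →  valid

δ = 28.59°, valid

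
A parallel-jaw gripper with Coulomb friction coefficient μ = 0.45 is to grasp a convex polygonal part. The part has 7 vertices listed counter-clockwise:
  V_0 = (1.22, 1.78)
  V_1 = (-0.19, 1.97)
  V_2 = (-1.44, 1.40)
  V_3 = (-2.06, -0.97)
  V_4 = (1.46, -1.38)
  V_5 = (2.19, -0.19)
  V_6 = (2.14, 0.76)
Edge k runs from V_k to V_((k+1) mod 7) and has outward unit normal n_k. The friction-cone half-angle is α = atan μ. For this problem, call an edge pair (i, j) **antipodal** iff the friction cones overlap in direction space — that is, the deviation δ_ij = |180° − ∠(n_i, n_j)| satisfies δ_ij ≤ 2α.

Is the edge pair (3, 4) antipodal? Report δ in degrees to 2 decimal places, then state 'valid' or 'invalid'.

α = atan 0.45 = 24.23°;  2α = 48.46°
edge 3: e_3 = (+3.52, -0.41);  n_3 = (-0.1157, -0.9933)
edge 4: e_4 = (+0.73, +1.19);  n_4 = (+0.8524, -0.5229)
∠(n_3, n_4) = 65.12°
δ = |180° − 65.12°| = 114.88°
114.88° > 2α = 48.46°  →  invalid

δ = 114.88°, invalid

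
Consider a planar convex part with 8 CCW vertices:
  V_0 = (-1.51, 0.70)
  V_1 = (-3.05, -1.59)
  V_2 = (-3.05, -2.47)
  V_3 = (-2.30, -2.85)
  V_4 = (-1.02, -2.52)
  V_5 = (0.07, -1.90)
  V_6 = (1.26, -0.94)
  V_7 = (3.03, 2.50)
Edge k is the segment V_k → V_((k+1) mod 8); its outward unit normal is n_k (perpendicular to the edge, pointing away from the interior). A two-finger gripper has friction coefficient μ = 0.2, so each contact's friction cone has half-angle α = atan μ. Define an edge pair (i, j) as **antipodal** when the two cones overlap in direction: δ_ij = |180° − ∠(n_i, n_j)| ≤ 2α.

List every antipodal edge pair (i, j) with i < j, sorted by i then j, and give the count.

α = atan 0.2 = 11.31°;  2α = 22.62°
n_0 = (-0.8298, +0.5580)
n_1 = (-1.0000, -0.0000)
n_2 = (-0.4520, -0.8920)
n_3 = (+0.2496, -0.9683)
n_4 = (+0.4944, -0.8692)
n_5 = (+0.6279, -0.7783)
n_6 = (+0.8892, -0.4575)
n_7 = (-0.3686, +0.9296)
  (0,1): δ = 146.08°  ·
  (0,2): δ = 82.95°  ·
  (0,3): δ = 41.62°  ·
  (0,4): δ = 26.45°  ·
  (0,5): δ = 17.19°  ✓
  (0,6): δ = 6.69°  ✓
  (0,7): δ = 145.55°  ·
  (1,2): δ = 116.87°  ·
  (1,3): δ = 75.54°  ·
  (1,4): δ = 60.37°  ·
  (1,5): δ = 51.11°  ·
  (1,6): δ = 27.23°  ·
  (1,7): δ = 111.63°  ·
  (2,3): δ = 138.67°  ·
  (2,4): δ = 123.50°  ·
  (2,5): δ = 114.24°  ·
  (2,6): δ = 90.36°  ·
  (2,7): δ = 48.50°  ·
  (3,4): δ = 164.83°  ·
  (3,5): δ = 155.56°  ·
  (3,6): δ = 131.68°  ·
  (3,7): δ = 7.17°  ✓
  (4,5): δ = 170.74°  ·
  (4,6): δ = 146.86°  ·
  (4,7): δ = 8.00°  ✓
  (5,6): δ = 156.12°  ·
  (5,7): δ = 17.27°  ✓
  (6,7): δ = 41.15°  ·
antipodal pairs: 5

count = 5; pairs: (0,5), (0,6), (3,7), (4,7), (5,7)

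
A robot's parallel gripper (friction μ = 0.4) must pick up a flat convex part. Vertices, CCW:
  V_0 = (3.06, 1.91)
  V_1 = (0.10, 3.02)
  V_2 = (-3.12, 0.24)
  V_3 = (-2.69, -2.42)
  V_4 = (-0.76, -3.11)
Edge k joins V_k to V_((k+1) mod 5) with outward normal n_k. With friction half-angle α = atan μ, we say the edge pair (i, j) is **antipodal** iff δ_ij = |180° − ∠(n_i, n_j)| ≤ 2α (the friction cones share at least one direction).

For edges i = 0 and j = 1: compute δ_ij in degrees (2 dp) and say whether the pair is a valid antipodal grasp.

α = atan 0.4 = 21.80°;  2α = 43.60°
edge 0: e_0 = (-2.96, +1.11);  n_0 = (+0.3511, +0.9363)
edge 1: e_1 = (-3.22, -2.78);  n_1 = (-0.6535, +0.7569)
∠(n_0, n_1) = 61.36°
δ = |180° − 61.36°| = 118.64°
118.64° > 2α = 43.60°  →  invalid

δ = 118.64°, invalid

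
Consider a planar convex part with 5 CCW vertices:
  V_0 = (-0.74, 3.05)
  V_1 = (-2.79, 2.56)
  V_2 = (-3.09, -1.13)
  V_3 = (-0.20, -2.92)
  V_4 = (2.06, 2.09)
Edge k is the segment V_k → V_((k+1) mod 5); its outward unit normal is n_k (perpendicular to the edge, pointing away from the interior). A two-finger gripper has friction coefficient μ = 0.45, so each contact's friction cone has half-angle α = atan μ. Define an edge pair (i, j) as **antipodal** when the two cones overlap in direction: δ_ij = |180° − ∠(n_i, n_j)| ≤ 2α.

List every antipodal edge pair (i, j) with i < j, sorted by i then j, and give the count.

α = atan 0.45 = 24.23°;  2α = 48.46°
n_0 = (-0.2325, +0.9726)
n_1 = (-0.9967, +0.0810)
n_2 = (-0.5266, -0.8501)
n_3 = (+0.9115, -0.4112)
n_4 = (+0.3243, +0.9459)
  (0,1): δ = 108.09°  ·
  (0,2): δ = 45.22°  ✓
  (0,3): δ = 52.28°  ·
  (0,4): δ = 147.63°  ·
  (1,2): δ = 117.13°  ·
  (1,3): δ = 19.63°  ✓
  (1,4): δ = 75.72°  ·
  (2,3): δ = 82.51°  ·
  (2,4): δ = 12.85°  ✓
  (3,4): δ = 84.64°  ·
antipodal pairs: 3

count = 3; pairs: (0,2), (1,3), (2,4)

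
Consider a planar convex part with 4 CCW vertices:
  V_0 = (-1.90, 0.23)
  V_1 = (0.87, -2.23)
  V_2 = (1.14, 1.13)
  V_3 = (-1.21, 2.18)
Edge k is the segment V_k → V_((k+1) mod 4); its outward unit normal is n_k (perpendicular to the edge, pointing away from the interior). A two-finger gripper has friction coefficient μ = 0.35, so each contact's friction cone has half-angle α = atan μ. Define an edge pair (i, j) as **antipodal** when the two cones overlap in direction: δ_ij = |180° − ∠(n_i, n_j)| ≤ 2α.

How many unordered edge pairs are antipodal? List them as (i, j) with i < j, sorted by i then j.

α = atan 0.35 = 19.29°;  2α = 38.58°
n_0 = (-0.6640, -0.7477)
n_1 = (+0.9968, -0.0801)
n_2 = (+0.4079, +0.9130)
n_3 = (-0.9427, +0.3336)
  (0,1): δ = 52.99°  ·
  (0,2): δ = 17.53°  ✓
  (0,3): δ = 112.12°  ·
  (1,2): δ = 109.48°  ·
  (1,3): δ = 14.89°  ✓
  (2,3): δ = 85.41°  ·
antipodal pairs: 2

count = 2; pairs: (0,2), (1,3)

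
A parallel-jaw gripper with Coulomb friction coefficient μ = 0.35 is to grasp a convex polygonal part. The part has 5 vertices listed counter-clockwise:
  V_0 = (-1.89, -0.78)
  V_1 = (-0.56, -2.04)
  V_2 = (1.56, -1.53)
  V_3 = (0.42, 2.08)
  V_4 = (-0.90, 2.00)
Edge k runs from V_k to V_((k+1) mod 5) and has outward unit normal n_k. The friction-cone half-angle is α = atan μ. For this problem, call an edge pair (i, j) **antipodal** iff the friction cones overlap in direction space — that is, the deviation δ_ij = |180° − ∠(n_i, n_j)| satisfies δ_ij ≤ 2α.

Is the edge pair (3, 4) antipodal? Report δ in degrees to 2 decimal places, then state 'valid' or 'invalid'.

δ = 113.07°, invalid

α = atan 0.35 = 19.29°;  2α = 38.58°
edge 3: e_3 = (-1.32, -0.08);  n_3 = (-0.0605, +0.9982)
edge 4: e_4 = (-0.99, -2.78);  n_4 = (-0.9420, +0.3355)
∠(n_3, n_4) = 66.93°
δ = |180° − 66.93°| = 113.07°
113.07° > 2α = 38.58°  →  invalid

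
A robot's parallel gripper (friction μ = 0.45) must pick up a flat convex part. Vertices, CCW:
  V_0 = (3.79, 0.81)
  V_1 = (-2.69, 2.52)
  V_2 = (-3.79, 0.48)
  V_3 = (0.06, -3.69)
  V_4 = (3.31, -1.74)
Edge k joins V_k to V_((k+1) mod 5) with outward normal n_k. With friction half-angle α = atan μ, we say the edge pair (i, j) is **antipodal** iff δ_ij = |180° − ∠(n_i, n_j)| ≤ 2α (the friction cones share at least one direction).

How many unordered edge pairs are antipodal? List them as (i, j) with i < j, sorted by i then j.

count = 4; pairs: (0,2), (0,3), (1,3), (1,4)

α = atan 0.45 = 24.23°;  2α = 48.46°
n_0 = (+0.2552, +0.9669)
n_1 = (-0.8802, +0.4746)
n_2 = (-0.7347, -0.6784)
n_3 = (+0.5145, -0.8575)
n_4 = (+0.9827, -0.1850)
  (0,1): δ = 103.55°  ·
  (0,2): δ = 32.50°  ✓
  (0,3): δ = 45.75°  ✓
  (0,4): δ = 94.12°  ·
  (1,2): δ = 108.95°  ·
  (1,3): δ = 30.70°  ✓
  (1,4): δ = 17.67°  ✓
  (2,3): δ = 101.75°  ·
  (2,4): δ = 53.38°  ·
  (3,4): δ = 131.62°  ·
antipodal pairs: 4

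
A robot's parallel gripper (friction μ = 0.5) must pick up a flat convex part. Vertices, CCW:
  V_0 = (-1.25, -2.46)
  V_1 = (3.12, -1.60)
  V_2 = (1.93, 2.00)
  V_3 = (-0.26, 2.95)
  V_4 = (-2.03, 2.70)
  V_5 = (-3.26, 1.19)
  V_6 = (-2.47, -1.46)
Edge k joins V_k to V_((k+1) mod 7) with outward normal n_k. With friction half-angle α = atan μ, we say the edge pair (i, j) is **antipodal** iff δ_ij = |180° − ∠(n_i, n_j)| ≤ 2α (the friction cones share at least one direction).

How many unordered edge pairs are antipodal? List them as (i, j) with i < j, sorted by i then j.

count = 8; pairs: (0,2), (0,3), (0,4), (1,5), (1,6), (2,5), (2,6), (3,6)

α = atan 0.5 = 26.57°;  2α = 53.13°
n_0 = (+0.1931, -0.9812)
n_1 = (+0.9495, +0.3139)
n_2 = (+0.3980, +0.9174)
n_3 = (-0.1399, +0.9902)
n_4 = (-0.7753, +0.6316)
n_5 = (-0.9583, -0.2857)
n_6 = (-0.6339, -0.7734)
  (0,1): δ = 82.84°  ·
  (0,2): δ = 34.58°  ✓
  (0,3): δ = 3.09°  ✓
  (0,4): δ = 39.70°  ✓
  (0,5): δ = 95.47°  ·
  (0,6): δ = 129.53°  ·
  (1,2): δ = 131.74°  ·
  (1,3): δ = 100.25°  ·
  (1,4): δ = 57.46°  ·
  (1,5): δ = 1.69°  ✓
  (1,6): δ = 32.37°  ✓
  (2,3): δ = 148.51°  ·
  (2,4): δ = 105.71°  ·
  (2,5): δ = 49.95°  ✓
  (2,6): δ = 15.89°  ✓
  (3,4): δ = 137.20°  ·
  (3,5): δ = 81.44°  ·
  (3,6): δ = 47.38°  ✓
  (4,5): δ = 124.23°  ·
  (4,6): δ = 90.18°  ·
  (5,6): δ = 145.94°  ·
antipodal pairs: 8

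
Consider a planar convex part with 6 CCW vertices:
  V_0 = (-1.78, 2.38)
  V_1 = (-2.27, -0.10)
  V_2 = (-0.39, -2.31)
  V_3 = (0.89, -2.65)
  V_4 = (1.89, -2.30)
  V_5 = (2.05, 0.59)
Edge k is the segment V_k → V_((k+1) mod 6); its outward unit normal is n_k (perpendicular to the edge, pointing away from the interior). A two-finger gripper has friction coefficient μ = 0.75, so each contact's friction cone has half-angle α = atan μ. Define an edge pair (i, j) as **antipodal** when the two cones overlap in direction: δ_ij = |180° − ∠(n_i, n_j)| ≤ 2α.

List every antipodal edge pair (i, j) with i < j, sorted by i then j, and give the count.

count = 6; pairs: (0,3), (0,4), (1,4), (1,5), (2,5), (3,5)

α = atan 0.75 = 36.87°;  2α = 73.74°
n_0 = (-0.9810, +0.1938)
n_1 = (-0.7617, -0.6479)
n_2 = (-0.2567, -0.9665)
n_3 = (+0.3304, -0.9439)
n_4 = (+0.9985, -0.0553)
n_5 = (+0.4234, +0.9059)
  (0,1): δ = 128.44°  ·
  (0,2): δ = 93.70°  ·
  (0,3): δ = 59.53°  ✓
  (0,4): δ = 8.01°  ✓
  (0,5): δ = 76.13°  ·
  (1,2): δ = 145.26°  ·
  (1,3): δ = 111.10°  ·
  (1,4): δ = 43.56°  ✓
  (1,5): δ = 24.56°  ✓
  (2,3): δ = 145.83°  ·
  (2,4): δ = 78.29°  ·
  (2,5): δ = 10.17°  ✓
  (3,4): δ = 112.46°  ·
  (3,5): δ = 44.34°  ✓
  (4,5): δ = 111.88°  ·
antipodal pairs: 6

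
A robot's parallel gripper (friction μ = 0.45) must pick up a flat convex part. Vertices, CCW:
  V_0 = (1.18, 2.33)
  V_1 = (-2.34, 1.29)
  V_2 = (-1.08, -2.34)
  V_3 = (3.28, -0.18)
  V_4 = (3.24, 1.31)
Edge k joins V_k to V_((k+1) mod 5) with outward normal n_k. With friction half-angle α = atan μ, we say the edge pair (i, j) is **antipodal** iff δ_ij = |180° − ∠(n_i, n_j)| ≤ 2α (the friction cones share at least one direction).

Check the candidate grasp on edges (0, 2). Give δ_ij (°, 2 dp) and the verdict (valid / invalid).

α = atan 0.45 = 24.23°;  2α = 48.46°
edge 0: e_0 = (-3.52, -1.04);  n_0 = (-0.2833, +0.9590)
edge 2: e_2 = (+4.36, +2.16);  n_2 = (+0.4439, -0.8961)
∠(n_0, n_2) = 170.11°
δ = |180° − 170.11°| = 9.89°
9.89° ≤ 2α = 48.46°  →  valid

δ = 9.89°, valid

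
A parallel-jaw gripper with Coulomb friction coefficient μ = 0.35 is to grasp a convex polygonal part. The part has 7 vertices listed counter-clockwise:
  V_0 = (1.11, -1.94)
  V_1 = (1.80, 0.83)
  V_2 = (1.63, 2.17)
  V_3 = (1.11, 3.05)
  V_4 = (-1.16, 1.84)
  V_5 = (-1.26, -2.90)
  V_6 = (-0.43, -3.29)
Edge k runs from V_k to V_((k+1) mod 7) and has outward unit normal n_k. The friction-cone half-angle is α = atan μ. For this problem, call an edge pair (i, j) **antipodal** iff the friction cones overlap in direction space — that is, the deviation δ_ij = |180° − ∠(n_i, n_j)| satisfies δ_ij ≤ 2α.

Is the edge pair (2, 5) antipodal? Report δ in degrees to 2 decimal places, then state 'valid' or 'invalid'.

δ = 34.25°, valid

α = atan 0.35 = 19.29°;  2α = 38.58°
edge 2: e_2 = (-0.52, +0.88);  n_2 = (+0.8609, +0.5087)
edge 5: e_5 = (+0.83, -0.39);  n_5 = (-0.4253, -0.9051)
∠(n_2, n_5) = 145.75°
δ = |180° − 145.75°| = 34.25°
34.25° ≤ 2α = 38.58°  →  valid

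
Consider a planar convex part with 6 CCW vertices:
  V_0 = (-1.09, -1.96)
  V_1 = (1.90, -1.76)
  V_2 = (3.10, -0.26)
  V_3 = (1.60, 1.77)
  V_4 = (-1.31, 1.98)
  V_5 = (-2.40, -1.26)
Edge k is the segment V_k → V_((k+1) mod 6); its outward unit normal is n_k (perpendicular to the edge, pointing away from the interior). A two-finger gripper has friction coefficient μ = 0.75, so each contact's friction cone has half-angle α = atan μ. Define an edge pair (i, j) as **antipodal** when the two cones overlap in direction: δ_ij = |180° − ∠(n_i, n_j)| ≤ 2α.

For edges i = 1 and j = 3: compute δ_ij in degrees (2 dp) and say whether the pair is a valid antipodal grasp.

α = atan 0.75 = 36.87°;  2α = 73.74°
edge 1: e_1 = (+1.20, +1.50);  n_1 = (+0.7809, -0.6247)
edge 3: e_3 = (-2.91, +0.21);  n_3 = (+0.0720, +0.9974)
∠(n_1, n_3) = 124.53°
δ = |180° − 124.53°| = 55.47°
55.47° ≤ 2α = 73.74°  →  valid

δ = 55.47°, valid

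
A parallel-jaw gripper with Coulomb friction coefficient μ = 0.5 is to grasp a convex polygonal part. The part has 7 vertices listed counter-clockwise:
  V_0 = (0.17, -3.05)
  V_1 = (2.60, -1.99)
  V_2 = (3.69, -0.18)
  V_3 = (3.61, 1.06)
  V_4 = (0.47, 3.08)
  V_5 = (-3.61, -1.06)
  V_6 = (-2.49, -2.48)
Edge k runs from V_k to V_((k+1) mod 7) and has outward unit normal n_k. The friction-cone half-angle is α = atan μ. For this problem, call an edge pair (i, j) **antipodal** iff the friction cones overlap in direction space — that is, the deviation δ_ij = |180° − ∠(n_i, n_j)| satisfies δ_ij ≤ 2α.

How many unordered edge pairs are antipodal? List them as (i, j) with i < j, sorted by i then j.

count = 6; pairs: (0,4), (1,4), (2,4), (2,5), (3,5), (3,6)

α = atan 0.5 = 26.57°;  2α = 53.13°
n_0 = (+0.3998, -0.9166)
n_1 = (+0.8567, -0.5159)
n_2 = (+0.9979, +0.0644)
n_3 = (+0.5410, +0.8410)
n_4 = (-0.7122, +0.7019)
n_5 = (-0.7852, -0.6193)
n_6 = (-0.2095, -0.9778)
  (0,1): δ = 144.62°  ·
  (0,2): δ = 109.88°  ·
  (0,3): δ = 56.32°  ·
  (0,4): δ = 21.85°  ✓
  (0,5): δ = 104.70°  ·
  (0,6): δ = 144.34°  ·
  (1,2): δ = 145.25°  ·
  (1,3): δ = 91.70°  ·
  (1,4): δ = 13.53°  ✓
  (1,5): δ = 69.32°  ·
  (1,6): δ = 108.96°  ·
  (2,3): δ = 126.45°  ·
  (2,4): δ = 48.27°  ✓
  (2,5): δ = 34.57°  ✓
  (2,6): δ = 74.21°  ·
  (3,4): δ = 101.83°  ·
  (3,5): δ = 18.98°  ✓
  (3,6): δ = 20.66°  ✓
  (4,5): δ = 97.15°  ·
  (4,6): δ = 57.51°  ·
  (5,6): δ = 140.36°  ·
antipodal pairs: 6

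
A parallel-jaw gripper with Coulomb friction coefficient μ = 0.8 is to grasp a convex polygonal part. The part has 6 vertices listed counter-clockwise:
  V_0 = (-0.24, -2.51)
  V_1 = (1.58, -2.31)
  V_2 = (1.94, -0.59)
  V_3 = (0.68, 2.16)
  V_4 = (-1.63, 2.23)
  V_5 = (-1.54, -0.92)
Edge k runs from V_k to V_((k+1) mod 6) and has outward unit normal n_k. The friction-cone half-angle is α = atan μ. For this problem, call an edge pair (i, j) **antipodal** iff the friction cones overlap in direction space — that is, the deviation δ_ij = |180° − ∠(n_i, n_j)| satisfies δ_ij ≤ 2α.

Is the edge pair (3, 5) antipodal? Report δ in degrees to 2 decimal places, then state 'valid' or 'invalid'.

δ = 48.99°, valid

α = atan 0.8 = 38.66°;  2α = 77.32°
edge 3: e_3 = (-2.31, +0.07);  n_3 = (+0.0303, +0.9995)
edge 5: e_5 = (+1.30, -1.59);  n_5 = (-0.7742, -0.6330)
∠(n_3, n_5) = 131.01°
δ = |180° − 131.01°| = 48.99°
48.99° ≤ 2α = 77.32°  →  valid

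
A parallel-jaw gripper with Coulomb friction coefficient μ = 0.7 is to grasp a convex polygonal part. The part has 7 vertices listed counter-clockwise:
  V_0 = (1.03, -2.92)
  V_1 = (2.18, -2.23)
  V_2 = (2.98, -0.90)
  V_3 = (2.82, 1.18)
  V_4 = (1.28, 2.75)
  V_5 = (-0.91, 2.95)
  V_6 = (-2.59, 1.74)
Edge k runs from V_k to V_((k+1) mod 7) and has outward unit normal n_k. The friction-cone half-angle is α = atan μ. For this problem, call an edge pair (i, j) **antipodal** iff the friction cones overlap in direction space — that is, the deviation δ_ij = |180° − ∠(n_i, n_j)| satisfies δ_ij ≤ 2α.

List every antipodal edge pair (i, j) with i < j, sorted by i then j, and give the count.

α = atan 0.7 = 34.99°;  2α = 69.98°
n_0 = (+0.5145, -0.8575)
n_1 = (+0.8569, -0.5154)
n_2 = (+0.9971, +0.0767)
n_3 = (+0.7139, +0.7003)
n_4 = (+0.0909, +0.9959)
n_5 = (-0.5844, +0.8114)
n_6 = (-0.7897, -0.6135)
  (0,1): δ = 151.99°  ·
  (0,2): δ = 116.57°  ·
  (0,3): δ = 76.52°  ·
  (0,4): δ = 36.18°  ✓
  (0,5): δ = 4.80°  ✓
  (0,6): δ = 96.88°  ·
  (1,2): δ = 144.57°  ·
  (1,3): δ = 104.53°  ·
  (1,4): δ = 64.19°  ✓
  (1,5): δ = 23.21°  ✓
  (1,6): δ = 68.87°  ✓
  (2,3): δ = 139.95°  ·
  (2,4): δ = 99.62°  ·
  (2,5): δ = 58.64°  ✓
  (2,6): δ = 33.44°  ✓
  (3,4): δ = 139.67°  ·
  (3,5): δ = 98.68°  ·
  (3,6): δ = 6.61°  ✓
  (4,5): δ = 139.02°  ·
  (4,6): δ = 46.94°  ✓
  (5,6): δ = 87.92°  ·
antipodal pairs: 9

count = 9; pairs: (0,4), (0,5), (1,4), (1,5), (1,6), (2,5), (2,6), (3,6), (4,6)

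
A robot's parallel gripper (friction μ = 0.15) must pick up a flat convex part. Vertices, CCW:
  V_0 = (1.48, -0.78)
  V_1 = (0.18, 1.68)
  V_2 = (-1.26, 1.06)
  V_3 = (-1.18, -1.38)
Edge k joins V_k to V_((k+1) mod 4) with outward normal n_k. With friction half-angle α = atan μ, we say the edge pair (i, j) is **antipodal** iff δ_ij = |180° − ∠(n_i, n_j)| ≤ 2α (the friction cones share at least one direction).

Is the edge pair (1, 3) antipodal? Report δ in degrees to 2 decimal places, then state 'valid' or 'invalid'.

α = atan 0.15 = 8.53°;  2α = 17.06°
edge 1: e_1 = (-1.44, -0.62);  n_1 = (-0.3955, +0.9185)
edge 3: e_3 = (+2.66, +0.60);  n_3 = (+0.2200, -0.9755)
∠(n_1, n_3) = 169.42°
δ = |180° − 169.42°| = 10.58°
10.58° ≤ 2α = 17.06°  →  valid

δ = 10.58°, valid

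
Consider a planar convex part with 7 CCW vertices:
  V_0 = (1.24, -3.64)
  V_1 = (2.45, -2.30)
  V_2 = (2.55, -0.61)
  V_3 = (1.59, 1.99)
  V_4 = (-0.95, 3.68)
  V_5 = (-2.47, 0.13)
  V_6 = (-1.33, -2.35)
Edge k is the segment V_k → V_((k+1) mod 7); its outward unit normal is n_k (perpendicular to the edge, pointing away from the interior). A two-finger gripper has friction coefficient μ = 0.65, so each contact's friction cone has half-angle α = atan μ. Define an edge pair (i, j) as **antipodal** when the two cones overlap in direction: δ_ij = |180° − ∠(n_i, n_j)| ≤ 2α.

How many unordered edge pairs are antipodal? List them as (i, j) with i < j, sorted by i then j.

α = atan 0.65 = 33.02°;  2α = 66.05°
n_0 = (+0.7422, -0.6702)
n_1 = (+0.9983, -0.0591)
n_2 = (+0.9381, +0.3464)
n_3 = (+0.5539, +0.8326)
n_4 = (-0.9193, +0.3936)
n_5 = (-0.9086, -0.4177)
n_6 = (-0.4486, -0.8937)
  (0,1): δ = 141.30°  ·
  (0,2): δ = 117.65°  ·
  (0,3): δ = 81.56°  ·
  (0,4): δ = 18.90°  ✓
  (0,5): δ = 66.77°  ·
  (0,6): δ = 105.43°  ·
  (1,2): δ = 156.35°  ·
  (1,3): δ = 120.25°  ·
  (1,4): δ = 19.79°  ✓
  (1,5): δ = 28.07°  ✓
  (1,6): δ = 66.73°  ·
  (2,3): δ = 143.90°  ·
  (2,4): δ = 43.44°  ✓
  (2,5): δ = 4.42°  ✓
  (2,6): δ = 43.08°  ✓
  (3,4): δ = 79.54°  ·
  (3,5): δ = 31.67°  ✓
  (3,6): δ = 6.98°  ✓
  (4,5): δ = 132.13°  ·
  (4,6): δ = 93.48°  ·
  (5,6): δ = 141.34°  ·
antipodal pairs: 8

count = 8; pairs: (0,4), (1,4), (1,5), (2,4), (2,5), (2,6), (3,5), (3,6)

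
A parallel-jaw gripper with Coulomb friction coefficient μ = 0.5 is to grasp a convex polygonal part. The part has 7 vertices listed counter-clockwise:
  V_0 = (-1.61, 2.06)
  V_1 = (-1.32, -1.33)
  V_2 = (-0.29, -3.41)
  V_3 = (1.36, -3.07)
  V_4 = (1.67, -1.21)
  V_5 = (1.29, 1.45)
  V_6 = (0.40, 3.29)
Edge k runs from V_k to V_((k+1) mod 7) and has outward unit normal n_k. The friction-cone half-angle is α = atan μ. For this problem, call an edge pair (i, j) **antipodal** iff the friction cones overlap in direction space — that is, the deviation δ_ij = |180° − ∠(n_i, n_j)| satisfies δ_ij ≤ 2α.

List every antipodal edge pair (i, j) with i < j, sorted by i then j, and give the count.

count = 8; pairs: (0,3), (0,4), (0,5), (1,3), (1,4), (1,5), (2,6), (3,6)

α = atan 0.5 = 26.57°;  2α = 53.13°
n_0 = (-0.9964, -0.0852)
n_1 = (-0.8961, -0.4438)
n_2 = (+0.2018, -0.9794)
n_3 = (+0.9864, -0.1644)
n_4 = (+0.9899, +0.1414)
n_5 = (+0.9002, +0.4354)
n_6 = (-0.5220, +0.8530)
  (0,1): δ = 158.55°  ·
  (0,2): δ = 83.25°  ·
  (0,3): δ = 14.35°  ✓
  (0,4): δ = 3.24°  ✓
  (0,5): δ = 20.92°  ✓
  (0,6): δ = 116.57°  ·
  (1,2): δ = 104.70°  ·
  (1,3): δ = 35.81°  ✓
  (1,4): δ = 18.21°  ✓
  (1,5): δ = 0.53°  ✓
  (1,6): δ = 95.12°  ·
  (2,3): δ = 111.11°  ·
  (2,4): δ = 93.51°  ·
  (2,5): δ = 75.83°  ·
  (2,6): δ = 19.82°  ✓
  (3,4): δ = 162.41°  ·
  (3,5): δ = 144.72°  ·
  (3,6): δ = 49.07°  ✓
  (4,5): δ = 162.32°  ·
  (4,6): δ = 66.67°  ·
  (5,6): δ = 84.35°  ·
antipodal pairs: 8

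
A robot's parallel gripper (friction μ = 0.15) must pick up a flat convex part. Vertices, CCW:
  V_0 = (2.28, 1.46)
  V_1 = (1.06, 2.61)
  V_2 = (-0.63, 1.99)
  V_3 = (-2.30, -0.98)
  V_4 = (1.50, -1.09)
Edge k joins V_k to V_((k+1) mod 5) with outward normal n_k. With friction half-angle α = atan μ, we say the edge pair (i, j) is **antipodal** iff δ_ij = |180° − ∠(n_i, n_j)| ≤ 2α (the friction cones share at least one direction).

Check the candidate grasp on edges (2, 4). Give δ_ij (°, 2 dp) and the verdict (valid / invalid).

δ = 12.34°, valid

α = atan 0.15 = 8.53°;  2α = 17.06°
edge 2: e_2 = (-1.67, -2.97);  n_2 = (-0.8717, +0.4901)
edge 4: e_4 = (+0.78, +2.55);  n_4 = (+0.9563, -0.2925)
∠(n_2, n_4) = 167.66°
δ = |180° − 167.66°| = 12.34°
12.34° ≤ 2α = 17.06°  →  valid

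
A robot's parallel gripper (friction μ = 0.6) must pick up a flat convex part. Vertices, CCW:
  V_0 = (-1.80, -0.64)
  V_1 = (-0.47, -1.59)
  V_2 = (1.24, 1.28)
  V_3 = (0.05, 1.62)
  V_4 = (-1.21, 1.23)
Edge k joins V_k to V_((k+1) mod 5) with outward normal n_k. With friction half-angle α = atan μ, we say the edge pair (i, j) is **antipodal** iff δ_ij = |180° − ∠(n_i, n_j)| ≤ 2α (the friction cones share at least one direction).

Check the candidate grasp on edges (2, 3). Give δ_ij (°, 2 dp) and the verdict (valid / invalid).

δ = 146.86°, invalid

α = atan 0.6 = 30.96°;  2α = 61.93°
edge 2: e_2 = (-1.19, +0.34);  n_2 = (+0.2747, +0.9615)
edge 3: e_3 = (-1.26, -0.39);  n_3 = (-0.2957, +0.9553)
∠(n_2, n_3) = 33.14°
δ = |180° − 33.14°| = 146.86°
146.86° > 2α = 61.93°  →  invalid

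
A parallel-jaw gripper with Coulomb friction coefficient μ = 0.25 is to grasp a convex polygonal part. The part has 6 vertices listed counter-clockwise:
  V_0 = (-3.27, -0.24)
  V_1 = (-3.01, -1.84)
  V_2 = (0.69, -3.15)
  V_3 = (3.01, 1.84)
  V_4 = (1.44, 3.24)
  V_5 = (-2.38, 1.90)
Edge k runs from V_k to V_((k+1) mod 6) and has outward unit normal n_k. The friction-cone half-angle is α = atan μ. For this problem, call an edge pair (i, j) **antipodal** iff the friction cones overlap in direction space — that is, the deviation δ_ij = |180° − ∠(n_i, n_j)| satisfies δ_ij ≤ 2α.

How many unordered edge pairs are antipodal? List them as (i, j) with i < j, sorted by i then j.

α = atan 0.25 = 14.04°;  2α = 28.07°
n_0 = (-0.9871, -0.1604)
n_1 = (-0.3338, -0.9427)
n_2 = (+0.9068, -0.4216)
n_3 = (+0.6655, +0.7464)
n_4 = (-0.3310, +0.9436)
n_5 = (-0.9233, +0.3840)
  (0,1): δ = 118.73°  ·
  (0,2): δ = 34.17°  ·
  (0,3): δ = 39.05°  ·
  (0,4): δ = 100.10°  ·
  (0,5): δ = 148.19°  ·
  (1,2): δ = 95.44°  ·
  (1,3): δ = 22.23°  ✓
  (1,4): δ = 38.83°  ·
  (1,5): δ = 86.91°  ·
  (2,3): δ = 106.79°  ·
  (2,4): δ = 45.73°  ·
  (2,5): δ = 2.35°  ✓
  (3,4): δ = 118.95°  ·
  (3,5): δ = 70.86°  ·
  (4,5): δ = 131.91°  ·
antipodal pairs: 2

count = 2; pairs: (1,3), (2,5)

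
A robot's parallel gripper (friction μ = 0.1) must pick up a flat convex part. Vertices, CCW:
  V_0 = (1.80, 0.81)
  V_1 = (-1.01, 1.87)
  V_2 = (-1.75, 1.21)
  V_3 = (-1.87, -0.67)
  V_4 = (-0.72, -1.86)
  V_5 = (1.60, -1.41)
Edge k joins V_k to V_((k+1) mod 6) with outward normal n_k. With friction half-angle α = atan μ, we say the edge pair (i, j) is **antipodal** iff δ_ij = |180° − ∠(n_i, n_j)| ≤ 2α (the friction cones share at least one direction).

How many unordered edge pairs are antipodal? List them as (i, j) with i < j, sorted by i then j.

α = atan 0.1 = 5.71°;  2α = 11.42°
n_0 = (+0.3529, +0.9356)
n_1 = (-0.6656, +0.7463)
n_2 = (-0.9980, +0.0637)
n_3 = (-0.7191, -0.6949)
n_4 = (+0.1904, -0.9817)
n_5 = (+0.9960, -0.0897)
  (0,1): δ = 117.60°  ·
  (0,2): δ = 72.98°  ·
  (0,3): δ = 25.31°  ·
  (0,4): δ = 31.64°  ·
  (0,5): δ = 105.52°  ·
  (1,2): δ = 135.38°  ·
  (1,3): δ = 87.71°  ·
  (1,4): δ = 30.75°  ·
  (1,5): δ = 43.12°  ·
  (2,3): δ = 132.33°  ·
  (2,4): δ = 75.37°  ·
  (2,5): δ = 1.50°  ✓
  (3,4): δ = 123.04°  ·
  (3,5): δ = 49.17°  ·
  (4,5): δ = 106.12°  ·
antipodal pairs: 1

count = 1; pairs: (2,5)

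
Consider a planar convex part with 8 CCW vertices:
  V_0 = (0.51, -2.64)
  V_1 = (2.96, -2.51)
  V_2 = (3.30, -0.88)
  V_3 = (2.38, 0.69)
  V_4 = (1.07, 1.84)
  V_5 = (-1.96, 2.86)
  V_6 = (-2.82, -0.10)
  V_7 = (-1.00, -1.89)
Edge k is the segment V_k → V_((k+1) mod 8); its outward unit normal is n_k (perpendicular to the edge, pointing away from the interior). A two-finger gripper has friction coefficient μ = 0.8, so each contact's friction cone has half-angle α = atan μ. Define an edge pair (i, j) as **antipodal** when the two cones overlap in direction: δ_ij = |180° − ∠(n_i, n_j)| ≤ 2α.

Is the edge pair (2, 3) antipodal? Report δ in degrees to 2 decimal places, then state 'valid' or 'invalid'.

δ = 161.65°, invalid

α = atan 0.8 = 38.66°;  2α = 77.32°
edge 2: e_2 = (-0.92, +1.57);  n_2 = (+0.8628, +0.5056)
edge 3: e_3 = (-1.31, +1.15);  n_3 = (+0.6597, +0.7515)
∠(n_2, n_3) = 18.35°
δ = |180° − 18.35°| = 161.65°
161.65° > 2α = 77.32°  →  invalid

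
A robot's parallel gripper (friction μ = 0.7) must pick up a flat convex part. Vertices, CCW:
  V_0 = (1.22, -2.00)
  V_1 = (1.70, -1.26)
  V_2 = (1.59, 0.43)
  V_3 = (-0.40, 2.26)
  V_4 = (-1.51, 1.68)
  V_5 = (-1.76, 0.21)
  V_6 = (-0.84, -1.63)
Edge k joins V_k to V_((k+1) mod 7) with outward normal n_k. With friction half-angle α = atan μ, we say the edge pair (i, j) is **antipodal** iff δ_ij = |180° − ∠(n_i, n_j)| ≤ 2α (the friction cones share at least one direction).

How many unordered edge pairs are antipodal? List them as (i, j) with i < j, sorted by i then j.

α = atan 0.7 = 34.99°;  2α = 69.98°
n_0 = (+0.8390, -0.5442)
n_1 = (+0.9979, +0.0650)
n_2 = (+0.6769, +0.7361)
n_3 = (-0.4631, +0.8863)
n_4 = (-0.9858, +0.1677)
n_5 = (-0.8944, -0.4472)
n_6 = (-0.1768, -0.9842)
  (0,1): δ = 143.31°  ·
  (0,2): δ = 99.63°  ·
  (0,3): δ = 29.44°  ✓
  (0,4): δ = 23.32°  ✓
  (0,5): δ = 59.53°  ✓
  (0,6): δ = 112.79°  ·
  (1,2): δ = 136.33°  ·
  (1,3): δ = 66.14°  ✓
  (1,4): δ = 13.38°  ✓
  (1,5): δ = 22.84°  ✓
  (1,6): δ = 76.09°  ·
  (2,3): δ = 109.81°  ·
  (2,4): δ = 57.05°  ✓
  (2,5): δ = 20.83°  ✓
  (2,6): δ = 32.42°  ✓
  (3,4): δ = 127.24°  ·
  (3,5): δ = 91.02°  ·
  (3,6): δ = 37.77°  ✓
  (4,5): δ = 143.78°  ·
  (4,6): δ = 90.53°  ·
  (5,6): δ = 126.75°  ·
antipodal pairs: 10

count = 10; pairs: (0,3), (0,4), (0,5), (1,3), (1,4), (1,5), (2,4), (2,5), (2,6), (3,6)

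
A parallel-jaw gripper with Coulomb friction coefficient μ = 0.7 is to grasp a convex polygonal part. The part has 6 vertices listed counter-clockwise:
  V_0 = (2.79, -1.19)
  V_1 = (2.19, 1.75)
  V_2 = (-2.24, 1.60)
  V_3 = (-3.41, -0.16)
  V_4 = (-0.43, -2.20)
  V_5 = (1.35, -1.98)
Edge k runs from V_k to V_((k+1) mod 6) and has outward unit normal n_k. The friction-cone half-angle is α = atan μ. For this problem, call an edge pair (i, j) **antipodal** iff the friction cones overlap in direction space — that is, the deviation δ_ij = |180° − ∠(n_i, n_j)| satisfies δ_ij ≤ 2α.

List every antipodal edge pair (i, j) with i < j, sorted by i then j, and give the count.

count = 7; pairs: (0,2), (0,3), (1,3), (1,4), (1,5), (2,4), (2,5)

α = atan 0.7 = 34.99°;  2α = 69.98°
n_0 = (+0.9798, +0.2000)
n_1 = (-0.0338, +0.9994)
n_2 = (-0.8328, +0.5536)
n_3 = (-0.5649, -0.8252)
n_4 = (+0.1227, -0.9924)
n_5 = (+0.4810, -0.8767)
  (0,1): δ = 99.60°  ·
  (0,2): δ = 45.15°  ✓
  (0,3): δ = 44.07°  ✓
  (0,4): δ = 85.51°  ·
  (0,5): δ = 107.22°  ·
  (1,2): δ = 125.55°  ·
  (1,3): δ = 36.33°  ✓
  (1,4): δ = 5.11°  ✓
  (1,5): δ = 26.81°  ✓
  (2,3): δ = 90.78°  ·
  (2,4): δ = 49.34°  ✓
  (2,5): δ = 27.64°  ✓
  (3,4): δ = 138.56°  ·
  (3,5): δ = 116.86°  ·
  (4,5): δ = 158.30°  ·
antipodal pairs: 7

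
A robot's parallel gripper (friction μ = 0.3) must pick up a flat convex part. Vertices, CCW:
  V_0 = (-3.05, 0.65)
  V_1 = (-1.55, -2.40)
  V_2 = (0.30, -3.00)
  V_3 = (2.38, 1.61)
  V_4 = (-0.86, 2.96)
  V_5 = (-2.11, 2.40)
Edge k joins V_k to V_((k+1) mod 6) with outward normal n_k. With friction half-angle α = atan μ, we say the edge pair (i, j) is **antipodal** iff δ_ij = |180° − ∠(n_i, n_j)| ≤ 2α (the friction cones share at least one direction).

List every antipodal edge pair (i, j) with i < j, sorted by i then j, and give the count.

α = atan 0.3 = 16.70°;  2α = 33.40°
n_0 = (-0.8973, -0.4413)
n_1 = (-0.3085, -0.9512)
n_2 = (+0.9115, -0.4113)
n_3 = (+0.3846, +0.9231)
n_4 = (-0.4088, +0.9126)
n_5 = (-0.8810, +0.4732)
  (0,1): δ = 134.16°  ·
  (0,2): δ = 50.47°  ·
  (0,3): δ = 41.19°  ·
  (0,4): δ = 87.94°  ·
  (0,5): δ = 125.57°  ·
  (1,2): δ = 96.32°  ·
  (1,3): δ = 4.65°  ✓
  (1,4): δ = 42.10°  ·
  (1,5): δ = 79.73°  ·
  (2,3): δ = 88.34°  ·
  (2,4): δ = 41.58°  ·
  (2,5): δ = 3.96°  ✓
  (3,4): δ = 133.25°  ·
  (3,5): δ = 95.62°  ·
  (4,5): δ = 142.37°  ·
antipodal pairs: 2

count = 2; pairs: (1,3), (2,5)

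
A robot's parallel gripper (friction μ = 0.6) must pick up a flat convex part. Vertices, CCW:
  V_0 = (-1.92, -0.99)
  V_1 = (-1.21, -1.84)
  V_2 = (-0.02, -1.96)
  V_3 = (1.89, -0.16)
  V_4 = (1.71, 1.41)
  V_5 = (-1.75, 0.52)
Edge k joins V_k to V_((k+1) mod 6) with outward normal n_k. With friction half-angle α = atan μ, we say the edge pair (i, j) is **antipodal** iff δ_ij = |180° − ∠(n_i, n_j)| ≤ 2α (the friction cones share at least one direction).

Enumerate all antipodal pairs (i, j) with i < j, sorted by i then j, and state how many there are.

count = 5; pairs: (0,3), (1,4), (2,4), (2,5), (3,5)

α = atan 0.6 = 30.96°;  2α = 61.93°
n_0 = (-0.7675, -0.6411)
n_1 = (-0.1003, -0.9950)
n_2 = (+0.6858, -0.7278)
n_3 = (+0.9935, +0.1139)
n_4 = (-0.2491, +0.9685)
n_5 = (-0.9937, +0.1119)
  (0,1): δ = 135.63°  ·
  (0,2): δ = 86.57°  ·
  (0,3): δ = 33.33°  ✓
  (0,4): δ = 64.55°  ·
  (0,5): δ = 133.70°  ·
  (1,2): δ = 130.94°  ·
  (1,3): δ = 77.70°  ·
  (1,4): δ = 20.18°  ✓
  (1,5): δ = 89.33°  ·
  (2,3): δ = 126.76°  ·
  (2,4): δ = 28.88°  ✓
  (2,5): δ = 40.27°  ✓
  (3,4): δ = 82.12°  ·
  (3,5): δ = 12.96°  ✓
  (4,5): δ = 110.85°  ·
antipodal pairs: 5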